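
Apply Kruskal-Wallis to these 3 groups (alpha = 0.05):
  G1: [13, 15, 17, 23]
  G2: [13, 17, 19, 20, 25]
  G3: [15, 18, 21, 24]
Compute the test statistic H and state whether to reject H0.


Step 1: Combine all N = 13 observations and assign midranks.
sorted (value, group, rank): (13,G1,1.5), (13,G2,1.5), (15,G1,3.5), (15,G3,3.5), (17,G1,5.5), (17,G2,5.5), (18,G3,7), (19,G2,8), (20,G2,9), (21,G3,10), (23,G1,11), (24,G3,12), (25,G2,13)
Step 2: Sum ranks within each group.
R_1 = 21.5 (n_1 = 4)
R_2 = 37 (n_2 = 5)
R_3 = 32.5 (n_3 = 4)
Step 3: H = 12/(N(N+1)) * sum(R_i^2/n_i) - 3(N+1)
     = 12/(13*14) * (21.5^2/4 + 37^2/5 + 32.5^2/4) - 3*14
     = 0.065934 * 653.425 - 42
     = 1.082967.
Step 4: Ties present; correction factor C = 1 - 18/(13^3 - 13) = 0.991758. Corrected H = 1.082967 / 0.991758 = 1.091967.
Step 5: Under H0, H ~ chi^2(2); p-value = 0.579272.
Step 6: alpha = 0.05. fail to reject H0.

H = 1.0920, df = 2, p = 0.579272, fail to reject H0.


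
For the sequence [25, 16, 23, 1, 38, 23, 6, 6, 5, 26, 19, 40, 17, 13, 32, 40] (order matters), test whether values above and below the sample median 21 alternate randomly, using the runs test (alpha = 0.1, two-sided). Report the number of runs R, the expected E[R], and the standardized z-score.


Step 1: Compute median = 21; label A = above, B = below.
Labels in order: ABABAABBBABABBAA  (n_A = 8, n_B = 8)
Step 2: Count runs R = 11.
Step 3: Under H0 (random ordering), E[R] = 2*n_A*n_B/(n_A+n_B) + 1 = 2*8*8/16 + 1 = 9.0000.
        Var[R] = 2*n_A*n_B*(2*n_A*n_B - n_A - n_B) / ((n_A+n_B)^2 * (n_A+n_B-1)) = 14336/3840 = 3.7333.
        SD[R] = 1.9322.
Step 4: Continuity-corrected z = (R - 0.5 - E[R]) / SD[R] = (11 - 0.5 - 9.0000) / 1.9322 = 0.7763.
Step 5: Two-sided p-value via normal approximation = 2*(1 - Phi(|z|)) = 0.437558.
Step 6: alpha = 0.1. fail to reject H0.

R = 11, z = 0.7763, p = 0.437558, fail to reject H0.


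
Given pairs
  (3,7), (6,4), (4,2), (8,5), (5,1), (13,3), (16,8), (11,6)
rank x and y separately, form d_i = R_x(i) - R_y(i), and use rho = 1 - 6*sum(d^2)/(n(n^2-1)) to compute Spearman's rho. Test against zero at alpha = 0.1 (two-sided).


Step 1: Rank x and y separately (midranks; no ties here).
rank(x): 3->1, 6->4, 4->2, 8->5, 5->3, 13->7, 16->8, 11->6
rank(y): 7->7, 4->4, 2->2, 5->5, 1->1, 3->3, 8->8, 6->6
Step 2: d_i = R_x(i) - R_y(i); compute d_i^2.
  (1-7)^2=36, (4-4)^2=0, (2-2)^2=0, (5-5)^2=0, (3-1)^2=4, (7-3)^2=16, (8-8)^2=0, (6-6)^2=0
sum(d^2) = 56.
Step 3: rho = 1 - 6*56 / (8*(8^2 - 1)) = 1 - 336/504 = 0.333333.
Step 4: Under H0, t = rho * sqrt((n-2)/(1-rho^2)) = 0.8660 ~ t(6).
Step 5: Two-sided p-value from the t-distribution with 6 df = 0.419753.
Step 6: alpha = 0.1. fail to reject H0.

rho = 0.3333, p = 0.419753, fail to reject H0 at alpha = 0.1.


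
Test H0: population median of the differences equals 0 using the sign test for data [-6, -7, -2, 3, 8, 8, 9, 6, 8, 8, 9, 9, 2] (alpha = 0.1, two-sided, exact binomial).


Step 1: Discard zero differences. Original n = 13; n_eff = number of nonzero differences = 13.
Nonzero differences (with sign): -6, -7, -2, +3, +8, +8, +9, +6, +8, +8, +9, +9, +2
Step 2: Count signs: positive = 10, negative = 3.
Step 3: Under H0: P(positive) = 0.5, so the number of positives S ~ Bin(13, 0.5).
Step 4: Two-sided exact p-value = sum of Bin(13,0.5) probabilities at or below the observed probability = 0.092285.
Step 5: alpha = 0.1. reject H0.

n_eff = 13, pos = 10, neg = 3, p = 0.092285, reject H0.


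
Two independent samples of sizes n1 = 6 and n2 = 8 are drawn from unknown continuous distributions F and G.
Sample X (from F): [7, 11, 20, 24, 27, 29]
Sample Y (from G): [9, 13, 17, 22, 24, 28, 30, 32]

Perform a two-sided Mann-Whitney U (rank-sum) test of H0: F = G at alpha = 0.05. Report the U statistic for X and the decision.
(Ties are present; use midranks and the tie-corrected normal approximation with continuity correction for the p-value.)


Step 1: Combine and sort all 14 observations; assign midranks.
sorted (value, group): (7,X), (9,Y), (11,X), (13,Y), (17,Y), (20,X), (22,Y), (24,X), (24,Y), (27,X), (28,Y), (29,X), (30,Y), (32,Y)
ranks: 7->1, 9->2, 11->3, 13->4, 17->5, 20->6, 22->7, 24->8.5, 24->8.5, 27->10, 28->11, 29->12, 30->13, 32->14
Step 2: Rank sum for X: R1 = 1 + 3 + 6 + 8.5 + 10 + 12 = 40.5.
Step 3: U_X = R1 - n1(n1+1)/2 = 40.5 - 6*7/2 = 40.5 - 21 = 19.5.
       U_Y = n1*n2 - U_X = 48 - 19.5 = 28.5.
Step 4: Ties are present, so use the tie-corrected normal approximation (with continuity correction) for the p-value.
Step 5: p-value = 0.605180; compare to alpha = 0.05. fail to reject H0.

U_X = 19.5, p = 0.605180, fail to reject H0 at alpha = 0.05.


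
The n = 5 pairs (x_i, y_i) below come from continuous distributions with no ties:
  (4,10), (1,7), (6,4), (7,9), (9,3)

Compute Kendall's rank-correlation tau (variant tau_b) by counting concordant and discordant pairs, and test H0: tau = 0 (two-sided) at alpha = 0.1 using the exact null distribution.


Step 1: Enumerate the 10 unordered pairs (i,j) with i<j and classify each by sign(x_j-x_i) * sign(y_j-y_i).
  (1,2):dx=-3,dy=-3->C; (1,3):dx=+2,dy=-6->D; (1,4):dx=+3,dy=-1->D; (1,5):dx=+5,dy=-7->D
  (2,3):dx=+5,dy=-3->D; (2,4):dx=+6,dy=+2->C; (2,5):dx=+8,dy=-4->D; (3,4):dx=+1,dy=+5->C
  (3,5):dx=+3,dy=-1->D; (4,5):dx=+2,dy=-6->D
Step 2: C = 3, D = 7, total pairs = 10.
Step 3: tau = (C - D)/(n(n-1)/2) = (3 - 7)/10 = -0.400000.
Step 4: Exact two-sided p-value (enumerate n! = 120 permutations of y under H0): p = 0.483333.
Step 5: alpha = 0.1. fail to reject H0.

tau_b = -0.4000 (C=3, D=7), p = 0.483333, fail to reject H0.


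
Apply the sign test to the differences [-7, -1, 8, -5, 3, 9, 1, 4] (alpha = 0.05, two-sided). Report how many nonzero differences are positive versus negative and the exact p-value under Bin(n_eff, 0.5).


Step 1: Discard zero differences. Original n = 8; n_eff = number of nonzero differences = 8.
Nonzero differences (with sign): -7, -1, +8, -5, +3, +9, +1, +4
Step 2: Count signs: positive = 5, negative = 3.
Step 3: Under H0: P(positive) = 0.5, so the number of positives S ~ Bin(8, 0.5).
Step 4: Two-sided exact p-value = sum of Bin(8,0.5) probabilities at or below the observed probability = 0.726562.
Step 5: alpha = 0.05. fail to reject H0.

n_eff = 8, pos = 5, neg = 3, p = 0.726562, fail to reject H0.


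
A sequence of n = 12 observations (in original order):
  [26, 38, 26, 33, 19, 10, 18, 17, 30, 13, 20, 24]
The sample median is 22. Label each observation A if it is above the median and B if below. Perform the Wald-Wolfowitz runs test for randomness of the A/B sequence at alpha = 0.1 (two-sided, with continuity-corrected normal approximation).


Step 1: Compute median = 22; label A = above, B = below.
Labels in order: AAAABBBBABBA  (n_A = 6, n_B = 6)
Step 2: Count runs R = 5.
Step 3: Under H0 (random ordering), E[R] = 2*n_A*n_B/(n_A+n_B) + 1 = 2*6*6/12 + 1 = 7.0000.
        Var[R] = 2*n_A*n_B*(2*n_A*n_B - n_A - n_B) / ((n_A+n_B)^2 * (n_A+n_B-1)) = 4320/1584 = 2.7273.
        SD[R] = 1.6514.
Step 4: Continuity-corrected z = (R + 0.5 - E[R]) / SD[R] = (5 + 0.5 - 7.0000) / 1.6514 = -0.9083.
Step 5: Two-sided p-value via normal approximation = 2*(1 - Phi(|z|)) = 0.363722.
Step 6: alpha = 0.1. fail to reject H0.

R = 5, z = -0.9083, p = 0.363722, fail to reject H0.


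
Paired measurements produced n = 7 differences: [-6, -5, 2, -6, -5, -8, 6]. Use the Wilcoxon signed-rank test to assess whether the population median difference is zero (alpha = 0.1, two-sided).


Step 1: Drop any zero differences (none here) and take |d_i|.
|d| = [6, 5, 2, 6, 5, 8, 6]
Step 2: Midrank |d_i| (ties get averaged ranks).
ranks: |6|->5, |5|->2.5, |2|->1, |6|->5, |5|->2.5, |8|->7, |6|->5
Step 3: Attach original signs; sum ranks with positive sign and with negative sign.
W+ = 1 + 5 = 6
W- = 5 + 2.5 + 5 + 2.5 + 7 = 22
(Check: W+ + W- = 28 should equal n(n+1)/2 = 28.)
Step 4: Test statistic W = min(W+, W-) = 6.
Step 5: Ties in |d|, so use the tie-corrected normal approximation.
        E[W] = n(n+1)/4 = 7*8/4 = 14.
        Tie groups: |d|=5 (t=2), |d|=6 (t=3); sum(t^3 - t) = 30.
        Var[W] = n(n+1)(2n+1)/24 - sum(t^3-t)/48 = 840/24 - 30/48 = 34.375.
        z = (W - E[W]) / sqrt(Var[W]) = (6 - 14) / 5.8630 = -1.3645.
        Two-sided p = 2*Phi(z) = 0.172415.
Step 6: alpha = 0.1. fail to reject H0.

W+ = 6, W- = 22, W = min = 6, p = 0.172415, fail to reject H0.


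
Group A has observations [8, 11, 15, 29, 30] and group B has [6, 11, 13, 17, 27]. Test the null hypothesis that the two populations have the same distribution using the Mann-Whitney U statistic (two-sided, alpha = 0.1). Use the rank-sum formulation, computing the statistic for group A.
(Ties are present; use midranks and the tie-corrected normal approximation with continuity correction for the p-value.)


Step 1: Combine and sort all 10 observations; assign midranks.
sorted (value, group): (6,Y), (8,X), (11,X), (11,Y), (13,Y), (15,X), (17,Y), (27,Y), (29,X), (30,X)
ranks: 6->1, 8->2, 11->3.5, 11->3.5, 13->5, 15->6, 17->7, 27->8, 29->9, 30->10
Step 2: Rank sum for X: R1 = 2 + 3.5 + 6 + 9 + 10 = 30.5.
Step 3: U_X = R1 - n1(n1+1)/2 = 30.5 - 5*6/2 = 30.5 - 15 = 15.5.
       U_Y = n1*n2 - U_X = 25 - 15.5 = 9.5.
Step 4: Ties are present, so use the tie-corrected normal approximation (with continuity correction) for the p-value.
Step 5: p-value = 0.600402; compare to alpha = 0.1. fail to reject H0.

U_X = 15.5, p = 0.600402, fail to reject H0 at alpha = 0.1.


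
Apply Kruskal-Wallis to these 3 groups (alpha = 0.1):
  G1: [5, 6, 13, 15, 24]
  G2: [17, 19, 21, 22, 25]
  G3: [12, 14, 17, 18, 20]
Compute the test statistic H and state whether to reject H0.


Step 1: Combine all N = 15 observations and assign midranks.
sorted (value, group, rank): (5,G1,1), (6,G1,2), (12,G3,3), (13,G1,4), (14,G3,5), (15,G1,6), (17,G2,7.5), (17,G3,7.5), (18,G3,9), (19,G2,10), (20,G3,11), (21,G2,12), (22,G2,13), (24,G1,14), (25,G2,15)
Step 2: Sum ranks within each group.
R_1 = 27 (n_1 = 5)
R_2 = 57.5 (n_2 = 5)
R_3 = 35.5 (n_3 = 5)
Step 3: H = 12/(N(N+1)) * sum(R_i^2/n_i) - 3(N+1)
     = 12/(15*16) * (27^2/5 + 57.5^2/5 + 35.5^2/5) - 3*16
     = 0.050000 * 1059.1 - 48
     = 4.955000.
Step 4: Ties present; correction factor C = 1 - 6/(15^3 - 15) = 0.998214. Corrected H = 4.955000 / 0.998214 = 4.963864.
Step 5: Under H0, H ~ chi^2(2); p-value = 0.083582.
Step 6: alpha = 0.1. reject H0.

H = 4.9639, df = 2, p = 0.083582, reject H0.


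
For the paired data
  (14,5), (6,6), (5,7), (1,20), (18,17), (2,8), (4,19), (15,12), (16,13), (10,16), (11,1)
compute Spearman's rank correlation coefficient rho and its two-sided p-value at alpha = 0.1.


Step 1: Rank x and y separately (midranks; no ties here).
rank(x): 14->8, 6->5, 5->4, 1->1, 18->11, 2->2, 4->3, 15->9, 16->10, 10->6, 11->7
rank(y): 5->2, 6->3, 7->4, 20->11, 17->9, 8->5, 19->10, 12->6, 13->7, 16->8, 1->1
Step 2: d_i = R_x(i) - R_y(i); compute d_i^2.
  (8-2)^2=36, (5-3)^2=4, (4-4)^2=0, (1-11)^2=100, (11-9)^2=4, (2-5)^2=9, (3-10)^2=49, (9-6)^2=9, (10-7)^2=9, (6-8)^2=4, (7-1)^2=36
sum(d^2) = 260.
Step 3: rho = 1 - 6*260 / (11*(11^2 - 1)) = 1 - 1560/1320 = -0.181818.
Step 4: Under H0, t = rho * sqrt((n-2)/(1-rho^2)) = -0.5547 ~ t(9).
Step 5: Two-sided p-value from the t-distribution with 9 df = 0.592615.
Step 6: alpha = 0.1. fail to reject H0.

rho = -0.1818, p = 0.592615, fail to reject H0 at alpha = 0.1.


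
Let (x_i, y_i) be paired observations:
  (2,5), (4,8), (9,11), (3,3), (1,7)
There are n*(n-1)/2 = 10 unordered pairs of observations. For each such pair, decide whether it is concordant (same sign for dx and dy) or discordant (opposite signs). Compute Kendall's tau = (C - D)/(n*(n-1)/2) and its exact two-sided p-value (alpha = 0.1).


Step 1: Enumerate the 10 unordered pairs (i,j) with i<j and classify each by sign(x_j-x_i) * sign(y_j-y_i).
  (1,2):dx=+2,dy=+3->C; (1,3):dx=+7,dy=+6->C; (1,4):dx=+1,dy=-2->D; (1,5):dx=-1,dy=+2->D
  (2,3):dx=+5,dy=+3->C; (2,4):dx=-1,dy=-5->C; (2,5):dx=-3,dy=-1->C; (3,4):dx=-6,dy=-8->C
  (3,5):dx=-8,dy=-4->C; (4,5):dx=-2,dy=+4->D
Step 2: C = 7, D = 3, total pairs = 10.
Step 3: tau = (C - D)/(n(n-1)/2) = (7 - 3)/10 = 0.400000.
Step 4: Exact two-sided p-value (enumerate n! = 120 permutations of y under H0): p = 0.483333.
Step 5: alpha = 0.1. fail to reject H0.

tau_b = 0.4000 (C=7, D=3), p = 0.483333, fail to reject H0.


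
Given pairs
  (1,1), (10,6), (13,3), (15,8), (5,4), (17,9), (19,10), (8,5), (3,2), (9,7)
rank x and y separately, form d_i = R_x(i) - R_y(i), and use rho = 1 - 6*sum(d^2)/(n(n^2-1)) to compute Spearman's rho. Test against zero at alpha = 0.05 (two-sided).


Step 1: Rank x and y separately (midranks; no ties here).
rank(x): 1->1, 10->6, 13->7, 15->8, 5->3, 17->9, 19->10, 8->4, 3->2, 9->5
rank(y): 1->1, 6->6, 3->3, 8->8, 4->4, 9->9, 10->10, 5->5, 2->2, 7->7
Step 2: d_i = R_x(i) - R_y(i); compute d_i^2.
  (1-1)^2=0, (6-6)^2=0, (7-3)^2=16, (8-8)^2=0, (3-4)^2=1, (9-9)^2=0, (10-10)^2=0, (4-5)^2=1, (2-2)^2=0, (5-7)^2=4
sum(d^2) = 22.
Step 3: rho = 1 - 6*22 / (10*(10^2 - 1)) = 1 - 132/990 = 0.866667.
Step 4: Under H0, t = rho * sqrt((n-2)/(1-rho^2)) = 4.9135 ~ t(8).
Step 5: Two-sided p-value from the t-distribution with 8 df = 0.001174.
Step 6: alpha = 0.05. reject H0.

rho = 0.8667, p = 0.001174, reject H0 at alpha = 0.05.


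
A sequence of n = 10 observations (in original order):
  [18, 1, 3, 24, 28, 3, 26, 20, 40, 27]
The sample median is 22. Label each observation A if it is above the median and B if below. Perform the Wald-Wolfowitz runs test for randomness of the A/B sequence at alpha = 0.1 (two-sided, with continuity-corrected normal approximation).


Step 1: Compute median = 22; label A = above, B = below.
Labels in order: BBBAABABAA  (n_A = 5, n_B = 5)
Step 2: Count runs R = 6.
Step 3: Under H0 (random ordering), E[R] = 2*n_A*n_B/(n_A+n_B) + 1 = 2*5*5/10 + 1 = 6.0000.
        Var[R] = 2*n_A*n_B*(2*n_A*n_B - n_A - n_B) / ((n_A+n_B)^2 * (n_A+n_B-1)) = 2000/900 = 2.2222.
        SD[R] = 1.4907.
Step 4: R = E[R], so z = 0 with no continuity correction.
Step 5: Two-sided p-value via normal approximation = 2*(1 - Phi(|z|)) = 1.000000.
Step 6: alpha = 0.1. fail to reject H0.

R = 6, z = 0.0000, p = 1.000000, fail to reject H0.


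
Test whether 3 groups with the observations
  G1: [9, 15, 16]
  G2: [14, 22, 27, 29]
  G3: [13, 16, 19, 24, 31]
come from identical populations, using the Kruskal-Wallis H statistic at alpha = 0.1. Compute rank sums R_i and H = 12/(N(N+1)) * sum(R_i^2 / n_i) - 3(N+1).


Step 1: Combine all N = 12 observations and assign midranks.
sorted (value, group, rank): (9,G1,1), (13,G3,2), (14,G2,3), (15,G1,4), (16,G1,5.5), (16,G3,5.5), (19,G3,7), (22,G2,8), (24,G3,9), (27,G2,10), (29,G2,11), (31,G3,12)
Step 2: Sum ranks within each group.
R_1 = 10.5 (n_1 = 3)
R_2 = 32 (n_2 = 4)
R_3 = 35.5 (n_3 = 5)
Step 3: H = 12/(N(N+1)) * sum(R_i^2/n_i) - 3(N+1)
     = 12/(12*13) * (10.5^2/3 + 32^2/4 + 35.5^2/5) - 3*13
     = 0.076923 * 544.8 - 39
     = 2.907692.
Step 4: Ties present; correction factor C = 1 - 6/(12^3 - 12) = 0.996503. Corrected H = 2.907692 / 0.996503 = 2.917895.
Step 5: Under H0, H ~ chi^2(2); p-value = 0.232481.
Step 6: alpha = 0.1. fail to reject H0.

H = 2.9179, df = 2, p = 0.232481, fail to reject H0.


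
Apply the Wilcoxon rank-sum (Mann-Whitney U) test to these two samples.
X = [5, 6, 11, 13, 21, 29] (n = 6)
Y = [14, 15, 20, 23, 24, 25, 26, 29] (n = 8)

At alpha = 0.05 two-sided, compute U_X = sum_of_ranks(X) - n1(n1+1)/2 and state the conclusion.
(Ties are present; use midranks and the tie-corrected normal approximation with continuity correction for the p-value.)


Step 1: Combine and sort all 14 observations; assign midranks.
sorted (value, group): (5,X), (6,X), (11,X), (13,X), (14,Y), (15,Y), (20,Y), (21,X), (23,Y), (24,Y), (25,Y), (26,Y), (29,X), (29,Y)
ranks: 5->1, 6->2, 11->3, 13->4, 14->5, 15->6, 20->7, 21->8, 23->9, 24->10, 25->11, 26->12, 29->13.5, 29->13.5
Step 2: Rank sum for X: R1 = 1 + 2 + 3 + 4 + 8 + 13.5 = 31.5.
Step 3: U_X = R1 - n1(n1+1)/2 = 31.5 - 6*7/2 = 31.5 - 21 = 10.5.
       U_Y = n1*n2 - U_X = 48 - 10.5 = 37.5.
Step 4: Ties are present, so use the tie-corrected normal approximation (with continuity correction) for the p-value.
Step 5: p-value = 0.092930; compare to alpha = 0.05. fail to reject H0.

U_X = 10.5, p = 0.092930, fail to reject H0 at alpha = 0.05.


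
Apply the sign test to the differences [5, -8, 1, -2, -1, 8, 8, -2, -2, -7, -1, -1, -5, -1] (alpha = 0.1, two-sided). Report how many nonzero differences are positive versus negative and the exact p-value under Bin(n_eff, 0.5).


Step 1: Discard zero differences. Original n = 14; n_eff = number of nonzero differences = 14.
Nonzero differences (with sign): +5, -8, +1, -2, -1, +8, +8, -2, -2, -7, -1, -1, -5, -1
Step 2: Count signs: positive = 4, negative = 10.
Step 3: Under H0: P(positive) = 0.5, so the number of positives S ~ Bin(14, 0.5).
Step 4: Two-sided exact p-value = sum of Bin(14,0.5) probabilities at or below the observed probability = 0.179565.
Step 5: alpha = 0.1. fail to reject H0.

n_eff = 14, pos = 4, neg = 10, p = 0.179565, fail to reject H0.


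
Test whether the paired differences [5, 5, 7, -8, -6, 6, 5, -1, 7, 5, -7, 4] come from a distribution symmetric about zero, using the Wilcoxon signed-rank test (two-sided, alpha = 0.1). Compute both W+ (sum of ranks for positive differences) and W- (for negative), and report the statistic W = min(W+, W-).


Step 1: Drop any zero differences (none here) and take |d_i|.
|d| = [5, 5, 7, 8, 6, 6, 5, 1, 7, 5, 7, 4]
Step 2: Midrank |d_i| (ties get averaged ranks).
ranks: |5|->4.5, |5|->4.5, |7|->10, |8|->12, |6|->7.5, |6|->7.5, |5|->4.5, |1|->1, |7|->10, |5|->4.5, |7|->10, |4|->2
Step 3: Attach original signs; sum ranks with positive sign and with negative sign.
W+ = 4.5 + 4.5 + 10 + 7.5 + 4.5 + 10 + 4.5 + 2 = 47.5
W- = 12 + 7.5 + 1 + 10 = 30.5
(Check: W+ + W- = 78 should equal n(n+1)/2 = 78.)
Step 4: Test statistic W = min(W+, W-) = 30.5.
Step 5: Ties in |d|, so use the tie-corrected normal approximation.
        E[W] = n(n+1)/4 = 12*13/4 = 39.
        Tie groups: |d|=5 (t=4), |d|=6 (t=2), |d|=7 (t=3); sum(t^3 - t) = 90.
        Var[W] = n(n+1)(2n+1)/24 - sum(t^3-t)/48 = 3900/24 - 90/48 = 160.625.
        z = (W - E[W]) / sqrt(Var[W]) = (30.5 - 39) / 12.6738 = -0.6707.
        Two-sided p = 2*Phi(z) = 0.502427.
Step 6: alpha = 0.1. fail to reject H0.

W+ = 47.5, W- = 30.5, W = min = 30.5, p = 0.502427, fail to reject H0.


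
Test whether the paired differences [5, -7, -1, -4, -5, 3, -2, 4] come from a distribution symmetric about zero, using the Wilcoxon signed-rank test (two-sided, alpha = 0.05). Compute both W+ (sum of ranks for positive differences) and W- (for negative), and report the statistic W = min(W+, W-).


Step 1: Drop any zero differences (none here) and take |d_i|.
|d| = [5, 7, 1, 4, 5, 3, 2, 4]
Step 2: Midrank |d_i| (ties get averaged ranks).
ranks: |5|->6.5, |7|->8, |1|->1, |4|->4.5, |5|->6.5, |3|->3, |2|->2, |4|->4.5
Step 3: Attach original signs; sum ranks with positive sign and with negative sign.
W+ = 6.5 + 3 + 4.5 = 14
W- = 8 + 1 + 4.5 + 6.5 + 2 = 22
(Check: W+ + W- = 36 should equal n(n+1)/2 = 36.)
Step 4: Test statistic W = min(W+, W-) = 14.
Step 5: Ties in |d|, so use the tie-corrected normal approximation.
        E[W] = n(n+1)/4 = 8*9/4 = 18.
        Tie groups: |d|=4 (t=2), |d|=5 (t=2); sum(t^3 - t) = 12.
        Var[W] = n(n+1)(2n+1)/24 - sum(t^3-t)/48 = 1224/24 - 12/48 = 50.75.
        z = (W - E[W]) / sqrt(Var[W]) = (14 - 18) / 7.1239 = -0.5615.
        Two-sided p = 2*Phi(z) = 0.574464.
Step 6: alpha = 0.05. fail to reject H0.

W+ = 14, W- = 22, W = min = 14, p = 0.574464, fail to reject H0.


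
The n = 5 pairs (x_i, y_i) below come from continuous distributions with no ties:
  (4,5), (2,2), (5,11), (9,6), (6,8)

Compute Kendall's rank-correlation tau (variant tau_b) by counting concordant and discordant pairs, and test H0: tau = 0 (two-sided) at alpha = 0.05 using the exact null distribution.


Step 1: Enumerate the 10 unordered pairs (i,j) with i<j and classify each by sign(x_j-x_i) * sign(y_j-y_i).
  (1,2):dx=-2,dy=-3->C; (1,3):dx=+1,dy=+6->C; (1,4):dx=+5,dy=+1->C; (1,5):dx=+2,dy=+3->C
  (2,3):dx=+3,dy=+9->C; (2,4):dx=+7,dy=+4->C; (2,5):dx=+4,dy=+6->C; (3,4):dx=+4,dy=-5->D
  (3,5):dx=+1,dy=-3->D; (4,5):dx=-3,dy=+2->D
Step 2: C = 7, D = 3, total pairs = 10.
Step 3: tau = (C - D)/(n(n-1)/2) = (7 - 3)/10 = 0.400000.
Step 4: Exact two-sided p-value (enumerate n! = 120 permutations of y under H0): p = 0.483333.
Step 5: alpha = 0.05. fail to reject H0.

tau_b = 0.4000 (C=7, D=3), p = 0.483333, fail to reject H0.


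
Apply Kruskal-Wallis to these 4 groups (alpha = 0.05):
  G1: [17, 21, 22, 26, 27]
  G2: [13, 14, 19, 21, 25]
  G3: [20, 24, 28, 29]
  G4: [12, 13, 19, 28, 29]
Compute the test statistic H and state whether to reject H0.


Step 1: Combine all N = 19 observations and assign midranks.
sorted (value, group, rank): (12,G4,1), (13,G2,2.5), (13,G4,2.5), (14,G2,4), (17,G1,5), (19,G2,6.5), (19,G4,6.5), (20,G3,8), (21,G1,9.5), (21,G2,9.5), (22,G1,11), (24,G3,12), (25,G2,13), (26,G1,14), (27,G1,15), (28,G3,16.5), (28,G4,16.5), (29,G3,18.5), (29,G4,18.5)
Step 2: Sum ranks within each group.
R_1 = 54.5 (n_1 = 5)
R_2 = 35.5 (n_2 = 5)
R_3 = 55 (n_3 = 4)
R_4 = 45 (n_4 = 5)
Step 3: H = 12/(N(N+1)) * sum(R_i^2/n_i) - 3(N+1)
     = 12/(19*20) * (54.5^2/5 + 35.5^2/5 + 55^2/4 + 45^2/5) - 3*20
     = 0.031579 * 2007.35 - 60
     = 3.390000.
Step 4: Ties present; correction factor C = 1 - 30/(19^3 - 19) = 0.995614. Corrected H = 3.390000 / 0.995614 = 3.404934.
Step 5: Under H0, H ~ chi^2(3); p-value = 0.333303.
Step 6: alpha = 0.05. fail to reject H0.

H = 3.4049, df = 3, p = 0.333303, fail to reject H0.


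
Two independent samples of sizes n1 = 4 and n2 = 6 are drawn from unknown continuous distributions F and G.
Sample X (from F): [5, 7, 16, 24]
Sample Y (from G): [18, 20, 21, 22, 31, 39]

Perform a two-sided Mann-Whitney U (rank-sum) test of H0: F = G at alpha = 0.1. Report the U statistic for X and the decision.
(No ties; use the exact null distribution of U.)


Step 1: Combine and sort all 10 observations; assign midranks.
sorted (value, group): (5,X), (7,X), (16,X), (18,Y), (20,Y), (21,Y), (22,Y), (24,X), (31,Y), (39,Y)
ranks: 5->1, 7->2, 16->3, 18->4, 20->5, 21->6, 22->7, 24->8, 31->9, 39->10
Step 2: Rank sum for X: R1 = 1 + 2 + 3 + 8 = 14.
Step 3: U_X = R1 - n1(n1+1)/2 = 14 - 4*5/2 = 14 - 10 = 4.
       U_Y = n1*n2 - U_X = 24 - 4 = 20.
Step 4: No ties, so the exact null distribution of U (based on enumerating the C(10,4) = 210 equally likely rank assignments) gives the two-sided p-value.
Step 5: p-value = 0.114286; compare to alpha = 0.1. fail to reject H0.

U_X = 4, p = 0.114286, fail to reject H0 at alpha = 0.1.


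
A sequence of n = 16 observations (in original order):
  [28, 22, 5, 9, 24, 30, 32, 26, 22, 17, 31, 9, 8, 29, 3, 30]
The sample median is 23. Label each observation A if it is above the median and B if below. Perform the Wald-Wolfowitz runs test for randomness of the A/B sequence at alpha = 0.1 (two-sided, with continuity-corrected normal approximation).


Step 1: Compute median = 23; label A = above, B = below.
Labels in order: ABBBAAAABBABBABA  (n_A = 8, n_B = 8)
Step 2: Count runs R = 9.
Step 3: Under H0 (random ordering), E[R] = 2*n_A*n_B/(n_A+n_B) + 1 = 2*8*8/16 + 1 = 9.0000.
        Var[R] = 2*n_A*n_B*(2*n_A*n_B - n_A - n_B) / ((n_A+n_B)^2 * (n_A+n_B-1)) = 14336/3840 = 3.7333.
        SD[R] = 1.9322.
Step 4: R = E[R], so z = 0 with no continuity correction.
Step 5: Two-sided p-value via normal approximation = 2*(1 - Phi(|z|)) = 1.000000.
Step 6: alpha = 0.1. fail to reject H0.

R = 9, z = 0.0000, p = 1.000000, fail to reject H0.


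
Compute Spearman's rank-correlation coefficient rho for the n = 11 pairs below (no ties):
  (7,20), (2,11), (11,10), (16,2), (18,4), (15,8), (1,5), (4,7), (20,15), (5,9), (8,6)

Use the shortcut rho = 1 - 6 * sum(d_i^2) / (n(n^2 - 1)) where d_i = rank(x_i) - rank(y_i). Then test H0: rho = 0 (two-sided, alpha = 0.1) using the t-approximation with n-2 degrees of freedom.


Step 1: Rank x and y separately (midranks; no ties here).
rank(x): 7->5, 2->2, 11->7, 16->9, 18->10, 15->8, 1->1, 4->3, 20->11, 5->4, 8->6
rank(y): 20->11, 11->9, 10->8, 2->1, 4->2, 8->6, 5->3, 7->5, 15->10, 9->7, 6->4
Step 2: d_i = R_x(i) - R_y(i); compute d_i^2.
  (5-11)^2=36, (2-9)^2=49, (7-8)^2=1, (9-1)^2=64, (10-2)^2=64, (8-6)^2=4, (1-3)^2=4, (3-5)^2=4, (11-10)^2=1, (4-7)^2=9, (6-4)^2=4
sum(d^2) = 240.
Step 3: rho = 1 - 6*240 / (11*(11^2 - 1)) = 1 - 1440/1320 = -0.090909.
Step 4: Under H0, t = rho * sqrt((n-2)/(1-rho^2)) = -0.2739 ~ t(9).
Step 5: Two-sided p-value from the t-distribution with 9 df = 0.790373.
Step 6: alpha = 0.1. fail to reject H0.

rho = -0.0909, p = 0.790373, fail to reject H0 at alpha = 0.1.


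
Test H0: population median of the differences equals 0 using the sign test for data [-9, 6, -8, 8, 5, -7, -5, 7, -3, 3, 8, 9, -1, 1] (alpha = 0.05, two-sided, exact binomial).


Step 1: Discard zero differences. Original n = 14; n_eff = number of nonzero differences = 14.
Nonzero differences (with sign): -9, +6, -8, +8, +5, -7, -5, +7, -3, +3, +8, +9, -1, +1
Step 2: Count signs: positive = 8, negative = 6.
Step 3: Under H0: P(positive) = 0.5, so the number of positives S ~ Bin(14, 0.5).
Step 4: Two-sided exact p-value = sum of Bin(14,0.5) probabilities at or below the observed probability = 0.790527.
Step 5: alpha = 0.05. fail to reject H0.

n_eff = 14, pos = 8, neg = 6, p = 0.790527, fail to reject H0.


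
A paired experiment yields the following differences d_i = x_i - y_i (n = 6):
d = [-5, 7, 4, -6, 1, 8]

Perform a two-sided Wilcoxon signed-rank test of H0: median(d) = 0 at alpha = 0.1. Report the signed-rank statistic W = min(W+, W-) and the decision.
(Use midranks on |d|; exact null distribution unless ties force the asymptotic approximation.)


Step 1: Drop any zero differences (none here) and take |d_i|.
|d| = [5, 7, 4, 6, 1, 8]
Step 2: Midrank |d_i| (ties get averaged ranks).
ranks: |5|->3, |7|->5, |4|->2, |6|->4, |1|->1, |8|->6
Step 3: Attach original signs; sum ranks with positive sign and with negative sign.
W+ = 5 + 2 + 1 + 6 = 14
W- = 3 + 4 = 7
(Check: W+ + W- = 21 should equal n(n+1)/2 = 21.)
Step 4: Test statistic W = min(W+, W-) = 7.
Step 5: No ties, so the exact null distribution over the 2^6 = 64 sign assignments gives the two-sided p-value = 0.562500.
Step 6: alpha = 0.1. fail to reject H0.

W+ = 14, W- = 7, W = min = 7, p = 0.562500, fail to reject H0.


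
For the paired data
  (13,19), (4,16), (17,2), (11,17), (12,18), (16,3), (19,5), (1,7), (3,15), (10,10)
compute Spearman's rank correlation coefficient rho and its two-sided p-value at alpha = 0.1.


Step 1: Rank x and y separately (midranks; no ties here).
rank(x): 13->7, 4->3, 17->9, 11->5, 12->6, 16->8, 19->10, 1->1, 3->2, 10->4
rank(y): 19->10, 16->7, 2->1, 17->8, 18->9, 3->2, 5->3, 7->4, 15->6, 10->5
Step 2: d_i = R_x(i) - R_y(i); compute d_i^2.
  (7-10)^2=9, (3-7)^2=16, (9-1)^2=64, (5-8)^2=9, (6-9)^2=9, (8-2)^2=36, (10-3)^2=49, (1-4)^2=9, (2-6)^2=16, (4-5)^2=1
sum(d^2) = 218.
Step 3: rho = 1 - 6*218 / (10*(10^2 - 1)) = 1 - 1308/990 = -0.321212.
Step 4: Under H0, t = rho * sqrt((n-2)/(1-rho^2)) = -0.9594 ~ t(8).
Step 5: Two-sided p-value from the t-distribution with 8 df = 0.365468.
Step 6: alpha = 0.1. fail to reject H0.

rho = -0.3212, p = 0.365468, fail to reject H0 at alpha = 0.1.


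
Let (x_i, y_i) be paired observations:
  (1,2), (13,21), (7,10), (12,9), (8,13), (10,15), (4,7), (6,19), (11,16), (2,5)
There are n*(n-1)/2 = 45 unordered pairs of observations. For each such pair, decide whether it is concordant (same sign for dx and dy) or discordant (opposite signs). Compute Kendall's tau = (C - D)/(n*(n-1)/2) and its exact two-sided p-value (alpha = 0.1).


Step 1: Enumerate the 45 unordered pairs (i,j) with i<j and classify each by sign(x_j-x_i) * sign(y_j-y_i).
  (1,2):dx=+12,dy=+19->C; (1,3):dx=+6,dy=+8->C; (1,4):dx=+11,dy=+7->C; (1,5):dx=+7,dy=+11->C
  (1,6):dx=+9,dy=+13->C; (1,7):dx=+3,dy=+5->C; (1,8):dx=+5,dy=+17->C; (1,9):dx=+10,dy=+14->C
  (1,10):dx=+1,dy=+3->C; (2,3):dx=-6,dy=-11->C; (2,4):dx=-1,dy=-12->C; (2,5):dx=-5,dy=-8->C
  (2,6):dx=-3,dy=-6->C; (2,7):dx=-9,dy=-14->C; (2,8):dx=-7,dy=-2->C; (2,9):dx=-2,dy=-5->C
  (2,10):dx=-11,dy=-16->C; (3,4):dx=+5,dy=-1->D; (3,5):dx=+1,dy=+3->C; (3,6):dx=+3,dy=+5->C
  (3,7):dx=-3,dy=-3->C; (3,8):dx=-1,dy=+9->D; (3,9):dx=+4,dy=+6->C; (3,10):dx=-5,dy=-5->C
  (4,5):dx=-4,dy=+4->D; (4,6):dx=-2,dy=+6->D; (4,7):dx=-8,dy=-2->C; (4,8):dx=-6,dy=+10->D
  (4,9):dx=-1,dy=+7->D; (4,10):dx=-10,dy=-4->C; (5,6):dx=+2,dy=+2->C; (5,7):dx=-4,dy=-6->C
  (5,8):dx=-2,dy=+6->D; (5,9):dx=+3,dy=+3->C; (5,10):dx=-6,dy=-8->C; (6,7):dx=-6,dy=-8->C
  (6,8):dx=-4,dy=+4->D; (6,9):dx=+1,dy=+1->C; (6,10):dx=-8,dy=-10->C; (7,8):dx=+2,dy=+12->C
  (7,9):dx=+7,dy=+9->C; (7,10):dx=-2,dy=-2->C; (8,9):dx=+5,dy=-3->D; (8,10):dx=-4,dy=-14->C
  (9,10):dx=-9,dy=-11->C
Step 2: C = 36, D = 9, total pairs = 45.
Step 3: tau = (C - D)/(n(n-1)/2) = (36 - 9)/45 = 0.600000.
Step 4: Exact two-sided p-value (enumerate n! = 3628800 permutations of y under H0): p = 0.016666.
Step 5: alpha = 0.1. reject H0.

tau_b = 0.6000 (C=36, D=9), p = 0.016666, reject H0.


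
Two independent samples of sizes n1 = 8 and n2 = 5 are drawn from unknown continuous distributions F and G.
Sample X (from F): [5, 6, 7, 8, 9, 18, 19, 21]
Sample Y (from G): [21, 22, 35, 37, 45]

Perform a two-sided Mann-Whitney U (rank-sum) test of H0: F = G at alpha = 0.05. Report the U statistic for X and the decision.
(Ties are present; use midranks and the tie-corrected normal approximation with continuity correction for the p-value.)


Step 1: Combine and sort all 13 observations; assign midranks.
sorted (value, group): (5,X), (6,X), (7,X), (8,X), (9,X), (18,X), (19,X), (21,X), (21,Y), (22,Y), (35,Y), (37,Y), (45,Y)
ranks: 5->1, 6->2, 7->3, 8->4, 9->5, 18->6, 19->7, 21->8.5, 21->8.5, 22->10, 35->11, 37->12, 45->13
Step 2: Rank sum for X: R1 = 1 + 2 + 3 + 4 + 5 + 6 + 7 + 8.5 = 36.5.
Step 3: U_X = R1 - n1(n1+1)/2 = 36.5 - 8*9/2 = 36.5 - 36 = 0.5.
       U_Y = n1*n2 - U_X = 40 - 0.5 = 39.5.
Step 4: Ties are present, so use the tie-corrected normal approximation (with continuity correction) for the p-value.
Step 5: p-value = 0.005350; compare to alpha = 0.05. reject H0.

U_X = 0.5, p = 0.005350, reject H0 at alpha = 0.05.


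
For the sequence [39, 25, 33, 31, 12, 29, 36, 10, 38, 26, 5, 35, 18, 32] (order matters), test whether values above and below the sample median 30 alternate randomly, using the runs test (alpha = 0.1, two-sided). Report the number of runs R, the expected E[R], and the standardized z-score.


Step 1: Compute median = 30; label A = above, B = below.
Labels in order: ABAABBABABBABA  (n_A = 7, n_B = 7)
Step 2: Count runs R = 11.
Step 3: Under H0 (random ordering), E[R] = 2*n_A*n_B/(n_A+n_B) + 1 = 2*7*7/14 + 1 = 8.0000.
        Var[R] = 2*n_A*n_B*(2*n_A*n_B - n_A - n_B) / ((n_A+n_B)^2 * (n_A+n_B-1)) = 8232/2548 = 3.2308.
        SD[R] = 1.7974.
Step 4: Continuity-corrected z = (R - 0.5 - E[R]) / SD[R] = (11 - 0.5 - 8.0000) / 1.7974 = 1.3909.
Step 5: Two-sided p-value via normal approximation = 2*(1 - Phi(|z|)) = 0.164264.
Step 6: alpha = 0.1. fail to reject H0.

R = 11, z = 1.3909, p = 0.164264, fail to reject H0.


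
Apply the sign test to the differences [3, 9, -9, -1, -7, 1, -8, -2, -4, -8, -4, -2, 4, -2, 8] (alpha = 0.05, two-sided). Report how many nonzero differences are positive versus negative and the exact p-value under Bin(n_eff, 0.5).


Step 1: Discard zero differences. Original n = 15; n_eff = number of nonzero differences = 15.
Nonzero differences (with sign): +3, +9, -9, -1, -7, +1, -8, -2, -4, -8, -4, -2, +4, -2, +8
Step 2: Count signs: positive = 5, negative = 10.
Step 3: Under H0: P(positive) = 0.5, so the number of positives S ~ Bin(15, 0.5).
Step 4: Two-sided exact p-value = sum of Bin(15,0.5) probabilities at or below the observed probability = 0.301758.
Step 5: alpha = 0.05. fail to reject H0.

n_eff = 15, pos = 5, neg = 10, p = 0.301758, fail to reject H0.


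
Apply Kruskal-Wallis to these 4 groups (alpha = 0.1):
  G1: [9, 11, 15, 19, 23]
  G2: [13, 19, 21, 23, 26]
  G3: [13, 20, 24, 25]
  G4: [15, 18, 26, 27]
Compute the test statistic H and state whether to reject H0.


Step 1: Combine all N = 18 observations and assign midranks.
sorted (value, group, rank): (9,G1,1), (11,G1,2), (13,G2,3.5), (13,G3,3.5), (15,G1,5.5), (15,G4,5.5), (18,G4,7), (19,G1,8.5), (19,G2,8.5), (20,G3,10), (21,G2,11), (23,G1,12.5), (23,G2,12.5), (24,G3,14), (25,G3,15), (26,G2,16.5), (26,G4,16.5), (27,G4,18)
Step 2: Sum ranks within each group.
R_1 = 29.5 (n_1 = 5)
R_2 = 52 (n_2 = 5)
R_3 = 42.5 (n_3 = 4)
R_4 = 47 (n_4 = 4)
Step 3: H = 12/(N(N+1)) * sum(R_i^2/n_i) - 3(N+1)
     = 12/(18*19) * (29.5^2/5 + 52^2/5 + 42.5^2/4 + 47^2/4) - 3*19
     = 0.035088 * 1718.66 - 57
     = 3.303947.
Step 4: Ties present; correction factor C = 1 - 30/(18^3 - 18) = 0.994840. Corrected H = 3.303947 / 0.994840 = 3.321084.
Step 5: Under H0, H ~ chi^2(3); p-value = 0.344719.
Step 6: alpha = 0.1. fail to reject H0.

H = 3.3211, df = 3, p = 0.344719, fail to reject H0.


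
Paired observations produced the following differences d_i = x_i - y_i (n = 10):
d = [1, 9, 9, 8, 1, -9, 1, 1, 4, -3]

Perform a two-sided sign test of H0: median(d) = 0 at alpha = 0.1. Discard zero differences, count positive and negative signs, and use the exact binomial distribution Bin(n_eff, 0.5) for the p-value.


Step 1: Discard zero differences. Original n = 10; n_eff = number of nonzero differences = 10.
Nonzero differences (with sign): +1, +9, +9, +8, +1, -9, +1, +1, +4, -3
Step 2: Count signs: positive = 8, negative = 2.
Step 3: Under H0: P(positive) = 0.5, so the number of positives S ~ Bin(10, 0.5).
Step 4: Two-sided exact p-value = sum of Bin(10,0.5) probabilities at or below the observed probability = 0.109375.
Step 5: alpha = 0.1. fail to reject H0.

n_eff = 10, pos = 8, neg = 2, p = 0.109375, fail to reject H0.


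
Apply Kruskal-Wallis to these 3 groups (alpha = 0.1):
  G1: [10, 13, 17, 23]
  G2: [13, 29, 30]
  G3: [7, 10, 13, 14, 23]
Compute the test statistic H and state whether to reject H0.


Step 1: Combine all N = 12 observations and assign midranks.
sorted (value, group, rank): (7,G3,1), (10,G1,2.5), (10,G3,2.5), (13,G1,5), (13,G2,5), (13,G3,5), (14,G3,7), (17,G1,8), (23,G1,9.5), (23,G3,9.5), (29,G2,11), (30,G2,12)
Step 2: Sum ranks within each group.
R_1 = 25 (n_1 = 4)
R_2 = 28 (n_2 = 3)
R_3 = 25 (n_3 = 5)
Step 3: H = 12/(N(N+1)) * sum(R_i^2/n_i) - 3(N+1)
     = 12/(12*13) * (25^2/4 + 28^2/3 + 25^2/5) - 3*13
     = 0.076923 * 542.583 - 39
     = 2.737179.
Step 4: Ties present; correction factor C = 1 - 36/(12^3 - 12) = 0.979021. Corrected H = 2.737179 / 0.979021 = 2.795833.
Step 5: Under H0, H ~ chi^2(2); p-value = 0.247111.
Step 6: alpha = 0.1. fail to reject H0.

H = 2.7958, df = 2, p = 0.247111, fail to reject H0.


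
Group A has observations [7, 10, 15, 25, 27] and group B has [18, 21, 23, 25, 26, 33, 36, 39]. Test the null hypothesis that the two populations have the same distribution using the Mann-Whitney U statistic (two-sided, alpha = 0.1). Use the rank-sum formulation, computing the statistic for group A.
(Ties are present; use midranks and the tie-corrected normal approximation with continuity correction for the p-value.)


Step 1: Combine and sort all 13 observations; assign midranks.
sorted (value, group): (7,X), (10,X), (15,X), (18,Y), (21,Y), (23,Y), (25,X), (25,Y), (26,Y), (27,X), (33,Y), (36,Y), (39,Y)
ranks: 7->1, 10->2, 15->3, 18->4, 21->5, 23->6, 25->7.5, 25->7.5, 26->9, 27->10, 33->11, 36->12, 39->13
Step 2: Rank sum for X: R1 = 1 + 2 + 3 + 7.5 + 10 = 23.5.
Step 3: U_X = R1 - n1(n1+1)/2 = 23.5 - 5*6/2 = 23.5 - 15 = 8.5.
       U_Y = n1*n2 - U_X = 40 - 8.5 = 31.5.
Step 4: Ties are present, so use the tie-corrected normal approximation (with continuity correction) for the p-value.
Step 5: p-value = 0.106864; compare to alpha = 0.1. fail to reject H0.

U_X = 8.5, p = 0.106864, fail to reject H0 at alpha = 0.1.


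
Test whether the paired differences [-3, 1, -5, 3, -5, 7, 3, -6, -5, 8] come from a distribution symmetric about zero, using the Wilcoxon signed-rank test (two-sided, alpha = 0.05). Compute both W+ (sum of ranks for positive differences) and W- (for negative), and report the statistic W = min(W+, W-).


Step 1: Drop any zero differences (none here) and take |d_i|.
|d| = [3, 1, 5, 3, 5, 7, 3, 6, 5, 8]
Step 2: Midrank |d_i| (ties get averaged ranks).
ranks: |3|->3, |1|->1, |5|->6, |3|->3, |5|->6, |7|->9, |3|->3, |6|->8, |5|->6, |8|->10
Step 3: Attach original signs; sum ranks with positive sign and with negative sign.
W+ = 1 + 3 + 9 + 3 + 10 = 26
W- = 3 + 6 + 6 + 8 + 6 = 29
(Check: W+ + W- = 55 should equal n(n+1)/2 = 55.)
Step 4: Test statistic W = min(W+, W-) = 26.
Step 5: Ties in |d|, so use the tie-corrected normal approximation.
        E[W] = n(n+1)/4 = 10*11/4 = 27.5.
        Tie groups: |d|=3 (t=3), |d|=5 (t=3); sum(t^3 - t) = 48.
        Var[W] = n(n+1)(2n+1)/24 - sum(t^3-t)/48 = 2310/24 - 48/48 = 95.25.
        z = (W - E[W]) / sqrt(Var[W]) = (26 - 27.5) / 9.7596 = -0.1537.
        Two-sided p = 2*Phi(z) = 0.877850.
Step 6: alpha = 0.05. fail to reject H0.

W+ = 26, W- = 29, W = min = 26, p = 0.877850, fail to reject H0.


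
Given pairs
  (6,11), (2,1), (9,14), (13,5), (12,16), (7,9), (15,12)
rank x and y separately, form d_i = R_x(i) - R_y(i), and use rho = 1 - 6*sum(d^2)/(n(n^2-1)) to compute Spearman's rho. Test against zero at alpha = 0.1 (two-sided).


Step 1: Rank x and y separately (midranks; no ties here).
rank(x): 6->2, 2->1, 9->4, 13->6, 12->5, 7->3, 15->7
rank(y): 11->4, 1->1, 14->6, 5->2, 16->7, 9->3, 12->5
Step 2: d_i = R_x(i) - R_y(i); compute d_i^2.
  (2-4)^2=4, (1-1)^2=0, (4-6)^2=4, (6-2)^2=16, (5-7)^2=4, (3-3)^2=0, (7-5)^2=4
sum(d^2) = 32.
Step 3: rho = 1 - 6*32 / (7*(7^2 - 1)) = 1 - 192/336 = 0.428571.
Step 4: Under H0, t = rho * sqrt((n-2)/(1-rho^2)) = 1.0607 ~ t(5).
Step 5: Two-sided p-value from the t-distribution with 5 df = 0.337368.
Step 6: alpha = 0.1. fail to reject H0.

rho = 0.4286, p = 0.337368, fail to reject H0 at alpha = 0.1.


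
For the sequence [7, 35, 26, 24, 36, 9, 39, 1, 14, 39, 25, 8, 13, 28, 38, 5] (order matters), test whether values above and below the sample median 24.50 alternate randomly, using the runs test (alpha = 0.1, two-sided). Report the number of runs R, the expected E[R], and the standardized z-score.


Step 1: Compute median = 24.50; label A = above, B = below.
Labels in order: BAABABABBAABBAAB  (n_A = 8, n_B = 8)
Step 2: Count runs R = 11.
Step 3: Under H0 (random ordering), E[R] = 2*n_A*n_B/(n_A+n_B) + 1 = 2*8*8/16 + 1 = 9.0000.
        Var[R] = 2*n_A*n_B*(2*n_A*n_B - n_A - n_B) / ((n_A+n_B)^2 * (n_A+n_B-1)) = 14336/3840 = 3.7333.
        SD[R] = 1.9322.
Step 4: Continuity-corrected z = (R - 0.5 - E[R]) / SD[R] = (11 - 0.5 - 9.0000) / 1.9322 = 0.7763.
Step 5: Two-sided p-value via normal approximation = 2*(1 - Phi(|z|)) = 0.437558.
Step 6: alpha = 0.1. fail to reject H0.

R = 11, z = 0.7763, p = 0.437558, fail to reject H0.


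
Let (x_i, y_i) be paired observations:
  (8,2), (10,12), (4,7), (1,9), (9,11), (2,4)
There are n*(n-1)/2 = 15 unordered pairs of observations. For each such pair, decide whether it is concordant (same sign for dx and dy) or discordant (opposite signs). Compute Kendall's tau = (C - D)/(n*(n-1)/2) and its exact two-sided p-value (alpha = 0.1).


Step 1: Enumerate the 15 unordered pairs (i,j) with i<j and classify each by sign(x_j-x_i) * sign(y_j-y_i).
  (1,2):dx=+2,dy=+10->C; (1,3):dx=-4,dy=+5->D; (1,4):dx=-7,dy=+7->D; (1,5):dx=+1,dy=+9->C
  (1,6):dx=-6,dy=+2->D; (2,3):dx=-6,dy=-5->C; (2,4):dx=-9,dy=-3->C; (2,5):dx=-1,dy=-1->C
  (2,6):dx=-8,dy=-8->C; (3,4):dx=-3,dy=+2->D; (3,5):dx=+5,dy=+4->C; (3,6):dx=-2,dy=-3->C
  (4,5):dx=+8,dy=+2->C; (4,6):dx=+1,dy=-5->D; (5,6):dx=-7,dy=-7->C
Step 2: C = 10, D = 5, total pairs = 15.
Step 3: tau = (C - D)/(n(n-1)/2) = (10 - 5)/15 = 0.333333.
Step 4: Exact two-sided p-value (enumerate n! = 720 permutations of y under H0): p = 0.469444.
Step 5: alpha = 0.1. fail to reject H0.

tau_b = 0.3333 (C=10, D=5), p = 0.469444, fail to reject H0.


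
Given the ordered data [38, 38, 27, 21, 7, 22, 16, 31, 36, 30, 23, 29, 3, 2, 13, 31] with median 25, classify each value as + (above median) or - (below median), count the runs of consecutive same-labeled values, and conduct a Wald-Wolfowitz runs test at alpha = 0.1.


Step 1: Compute median = 25; label A = above, B = below.
Labels in order: AAABBBBAAABABBBA  (n_A = 8, n_B = 8)
Step 2: Count runs R = 7.
Step 3: Under H0 (random ordering), E[R] = 2*n_A*n_B/(n_A+n_B) + 1 = 2*8*8/16 + 1 = 9.0000.
        Var[R] = 2*n_A*n_B*(2*n_A*n_B - n_A - n_B) / ((n_A+n_B)^2 * (n_A+n_B-1)) = 14336/3840 = 3.7333.
        SD[R] = 1.9322.
Step 4: Continuity-corrected z = (R + 0.5 - E[R]) / SD[R] = (7 + 0.5 - 9.0000) / 1.9322 = -0.7763.
Step 5: Two-sided p-value via normal approximation = 2*(1 - Phi(|z|)) = 0.437558.
Step 6: alpha = 0.1. fail to reject H0.

R = 7, z = -0.7763, p = 0.437558, fail to reject H0.
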